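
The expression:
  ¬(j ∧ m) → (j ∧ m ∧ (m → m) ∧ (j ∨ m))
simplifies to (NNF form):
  j ∧ m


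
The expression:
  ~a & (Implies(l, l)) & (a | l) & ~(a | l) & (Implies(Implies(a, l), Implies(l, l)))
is never true.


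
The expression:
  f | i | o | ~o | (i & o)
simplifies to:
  True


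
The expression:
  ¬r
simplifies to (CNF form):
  ¬r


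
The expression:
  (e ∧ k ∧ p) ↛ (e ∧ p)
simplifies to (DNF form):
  False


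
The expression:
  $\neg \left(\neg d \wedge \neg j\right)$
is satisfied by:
  {d: True, j: True}
  {d: True, j: False}
  {j: True, d: False}


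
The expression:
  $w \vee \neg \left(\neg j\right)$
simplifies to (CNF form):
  $j \vee w$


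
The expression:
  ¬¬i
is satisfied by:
  {i: True}


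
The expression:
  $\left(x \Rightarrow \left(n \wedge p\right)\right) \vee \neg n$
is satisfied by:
  {p: True, x: False, n: False}
  {x: False, n: False, p: False}
  {n: True, p: True, x: False}
  {n: True, x: False, p: False}
  {p: True, x: True, n: False}
  {x: True, p: False, n: False}
  {n: True, x: True, p: True}


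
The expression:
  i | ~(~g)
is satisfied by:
  {i: True, g: True}
  {i: True, g: False}
  {g: True, i: False}


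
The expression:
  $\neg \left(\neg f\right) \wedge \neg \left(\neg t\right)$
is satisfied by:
  {t: True, f: True}


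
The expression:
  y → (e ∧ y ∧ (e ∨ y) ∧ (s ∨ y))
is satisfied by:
  {e: True, y: False}
  {y: False, e: False}
  {y: True, e: True}


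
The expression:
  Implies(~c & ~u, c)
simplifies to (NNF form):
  c | u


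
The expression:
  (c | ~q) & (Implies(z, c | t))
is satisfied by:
  {c: True, t: True, z: False, q: False}
  {c: True, z: False, q: False, t: False}
  {c: True, t: True, z: True, q: False}
  {c: True, z: True, q: False, t: False}
  {c: True, q: True, t: True, z: False}
  {c: True, q: True, z: False, t: False}
  {c: True, t: True, q: True, z: True}
  {c: True, q: True, z: True, t: False}
  {t: True, z: False, q: False, c: False}
  {t: False, z: False, q: False, c: False}
  {t: True, z: True, q: False, c: False}


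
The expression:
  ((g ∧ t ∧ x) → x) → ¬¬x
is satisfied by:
  {x: True}


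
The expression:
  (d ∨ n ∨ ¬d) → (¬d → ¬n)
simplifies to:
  d ∨ ¬n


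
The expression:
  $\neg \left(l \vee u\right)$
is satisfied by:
  {u: False, l: False}


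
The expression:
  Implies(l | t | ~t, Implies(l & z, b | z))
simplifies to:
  True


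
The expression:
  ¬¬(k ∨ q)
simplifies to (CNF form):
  k ∨ q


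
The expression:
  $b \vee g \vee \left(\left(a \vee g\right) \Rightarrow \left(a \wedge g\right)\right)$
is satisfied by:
  {b: True, g: True, a: False}
  {b: True, g: False, a: False}
  {g: True, b: False, a: False}
  {b: False, g: False, a: False}
  {b: True, a: True, g: True}
  {b: True, a: True, g: False}
  {a: True, g: True, b: False}


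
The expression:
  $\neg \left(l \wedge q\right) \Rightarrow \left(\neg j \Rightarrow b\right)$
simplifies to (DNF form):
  $b \vee j \vee \left(l \wedge q\right)$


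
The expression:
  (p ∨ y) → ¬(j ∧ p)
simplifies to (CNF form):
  ¬j ∨ ¬p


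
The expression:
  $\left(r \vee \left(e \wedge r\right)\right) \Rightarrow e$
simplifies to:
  $e \vee \neg r$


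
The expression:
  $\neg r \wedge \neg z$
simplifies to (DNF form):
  $\neg r \wedge \neg z$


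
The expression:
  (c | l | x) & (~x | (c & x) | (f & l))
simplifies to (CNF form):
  (c | l) & (c | f | l) & (c | f | ~x) & (c | l | ~x)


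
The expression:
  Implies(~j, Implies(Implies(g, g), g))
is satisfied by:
  {g: True, j: True}
  {g: True, j: False}
  {j: True, g: False}


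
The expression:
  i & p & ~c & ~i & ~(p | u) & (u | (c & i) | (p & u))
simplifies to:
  False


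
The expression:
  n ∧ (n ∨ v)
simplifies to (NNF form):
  n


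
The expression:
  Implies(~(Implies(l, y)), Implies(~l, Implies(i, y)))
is always true.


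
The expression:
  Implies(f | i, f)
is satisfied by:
  {f: True, i: False}
  {i: False, f: False}
  {i: True, f: True}


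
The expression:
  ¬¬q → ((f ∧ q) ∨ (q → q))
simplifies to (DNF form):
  True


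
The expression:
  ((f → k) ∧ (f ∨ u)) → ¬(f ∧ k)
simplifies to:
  ¬f ∨ ¬k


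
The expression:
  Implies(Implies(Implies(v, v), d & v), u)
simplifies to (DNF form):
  u | ~d | ~v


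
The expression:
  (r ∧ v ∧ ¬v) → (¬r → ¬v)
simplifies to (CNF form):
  True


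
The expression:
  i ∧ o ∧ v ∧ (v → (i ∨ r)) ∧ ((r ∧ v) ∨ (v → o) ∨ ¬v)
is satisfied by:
  {i: True, o: True, v: True}


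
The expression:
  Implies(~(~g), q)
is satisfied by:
  {q: True, g: False}
  {g: False, q: False}
  {g: True, q: True}


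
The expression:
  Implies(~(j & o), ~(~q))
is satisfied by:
  {q: True, j: True, o: True}
  {q: True, j: True, o: False}
  {q: True, o: True, j: False}
  {q: True, o: False, j: False}
  {j: True, o: True, q: False}


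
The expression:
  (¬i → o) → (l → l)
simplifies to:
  True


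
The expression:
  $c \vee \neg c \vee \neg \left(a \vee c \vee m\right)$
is always true.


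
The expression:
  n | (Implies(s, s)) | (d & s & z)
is always true.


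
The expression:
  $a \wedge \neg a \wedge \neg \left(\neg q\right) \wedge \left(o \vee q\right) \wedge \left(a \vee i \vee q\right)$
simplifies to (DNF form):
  $\text{False}$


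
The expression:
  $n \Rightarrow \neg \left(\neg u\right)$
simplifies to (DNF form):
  $u \vee \neg n$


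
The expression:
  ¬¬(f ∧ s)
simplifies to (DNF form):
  f ∧ s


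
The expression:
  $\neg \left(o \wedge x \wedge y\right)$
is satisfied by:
  {o: False, y: False, x: False}
  {x: True, o: False, y: False}
  {y: True, o: False, x: False}
  {x: True, y: True, o: False}
  {o: True, x: False, y: False}
  {x: True, o: True, y: False}
  {y: True, o: True, x: False}


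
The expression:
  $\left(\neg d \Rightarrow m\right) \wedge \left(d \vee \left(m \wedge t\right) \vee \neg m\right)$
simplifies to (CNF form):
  $\left(d \vee m\right) \wedge \left(d \vee t\right)$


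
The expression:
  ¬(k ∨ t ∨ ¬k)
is never true.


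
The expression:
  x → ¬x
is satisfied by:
  {x: False}


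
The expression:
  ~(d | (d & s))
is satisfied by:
  {d: False}


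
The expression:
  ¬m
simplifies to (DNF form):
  ¬m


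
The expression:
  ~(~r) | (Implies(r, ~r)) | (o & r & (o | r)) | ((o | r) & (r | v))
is always true.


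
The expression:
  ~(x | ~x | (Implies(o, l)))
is never true.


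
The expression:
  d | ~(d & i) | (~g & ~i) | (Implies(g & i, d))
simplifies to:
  True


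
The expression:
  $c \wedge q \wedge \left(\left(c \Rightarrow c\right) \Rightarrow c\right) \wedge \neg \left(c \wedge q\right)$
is never true.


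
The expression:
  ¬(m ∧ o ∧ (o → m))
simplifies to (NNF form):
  ¬m ∨ ¬o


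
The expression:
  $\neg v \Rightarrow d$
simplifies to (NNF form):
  $d \vee v$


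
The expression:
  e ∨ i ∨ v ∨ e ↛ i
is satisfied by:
  {i: True, v: True, e: True}
  {i: True, v: True, e: False}
  {i: True, e: True, v: False}
  {i: True, e: False, v: False}
  {v: True, e: True, i: False}
  {v: True, e: False, i: False}
  {e: True, v: False, i: False}


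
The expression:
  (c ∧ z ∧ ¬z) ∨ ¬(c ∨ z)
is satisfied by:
  {z: False, c: False}


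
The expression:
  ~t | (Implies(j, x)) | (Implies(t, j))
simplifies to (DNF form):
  True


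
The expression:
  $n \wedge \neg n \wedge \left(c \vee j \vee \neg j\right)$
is never true.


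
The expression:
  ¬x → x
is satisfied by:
  {x: True}


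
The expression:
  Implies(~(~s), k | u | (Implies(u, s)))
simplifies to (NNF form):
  True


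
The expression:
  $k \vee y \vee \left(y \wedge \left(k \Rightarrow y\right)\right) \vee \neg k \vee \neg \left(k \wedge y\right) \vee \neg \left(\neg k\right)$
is always true.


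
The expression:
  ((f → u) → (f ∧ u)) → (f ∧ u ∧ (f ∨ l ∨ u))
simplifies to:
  u ∨ ¬f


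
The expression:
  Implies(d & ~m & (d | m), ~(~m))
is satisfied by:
  {m: True, d: False}
  {d: False, m: False}
  {d: True, m: True}


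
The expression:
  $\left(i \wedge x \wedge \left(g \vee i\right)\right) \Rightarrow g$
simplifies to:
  $g \vee \neg i \vee \neg x$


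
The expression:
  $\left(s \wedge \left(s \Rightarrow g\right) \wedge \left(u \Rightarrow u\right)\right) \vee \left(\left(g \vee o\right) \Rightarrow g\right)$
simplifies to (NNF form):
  $g \vee \neg o$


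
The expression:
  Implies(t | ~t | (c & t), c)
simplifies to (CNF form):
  c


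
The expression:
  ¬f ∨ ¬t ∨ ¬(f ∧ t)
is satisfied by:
  {t: False, f: False}
  {f: True, t: False}
  {t: True, f: False}


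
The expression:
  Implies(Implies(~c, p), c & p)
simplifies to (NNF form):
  (c & p) | (~c & ~p)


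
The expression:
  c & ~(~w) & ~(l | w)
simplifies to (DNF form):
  False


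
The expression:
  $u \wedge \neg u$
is never true.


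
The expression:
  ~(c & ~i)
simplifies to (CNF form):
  i | ~c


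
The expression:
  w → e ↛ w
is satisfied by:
  {w: False}


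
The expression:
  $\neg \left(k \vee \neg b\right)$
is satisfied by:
  {b: True, k: False}


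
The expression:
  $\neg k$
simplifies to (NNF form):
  $\neg k$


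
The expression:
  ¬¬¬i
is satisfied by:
  {i: False}


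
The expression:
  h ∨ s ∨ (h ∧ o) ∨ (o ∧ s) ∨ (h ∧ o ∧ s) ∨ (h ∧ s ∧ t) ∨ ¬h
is always true.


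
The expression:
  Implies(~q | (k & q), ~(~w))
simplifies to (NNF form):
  w | (q & ~k)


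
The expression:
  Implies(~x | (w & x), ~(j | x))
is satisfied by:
  {x: False, j: False, w: False}
  {w: True, x: False, j: False}
  {x: True, w: False, j: False}
  {j: True, x: True, w: False}


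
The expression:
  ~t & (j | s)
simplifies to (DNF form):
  (j & ~t) | (s & ~t)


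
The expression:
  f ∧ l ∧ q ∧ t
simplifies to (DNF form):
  f ∧ l ∧ q ∧ t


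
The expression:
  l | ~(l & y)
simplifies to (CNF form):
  True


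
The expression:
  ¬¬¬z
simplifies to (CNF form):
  ¬z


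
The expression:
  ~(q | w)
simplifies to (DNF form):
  ~q & ~w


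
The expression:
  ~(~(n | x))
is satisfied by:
  {n: True, x: True}
  {n: True, x: False}
  {x: True, n: False}


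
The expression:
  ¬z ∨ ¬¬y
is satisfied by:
  {y: True, z: False}
  {z: False, y: False}
  {z: True, y: True}


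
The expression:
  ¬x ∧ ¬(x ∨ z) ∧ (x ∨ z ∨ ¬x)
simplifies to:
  ¬x ∧ ¬z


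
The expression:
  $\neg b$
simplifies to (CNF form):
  $\neg b$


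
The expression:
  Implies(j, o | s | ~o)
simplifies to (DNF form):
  True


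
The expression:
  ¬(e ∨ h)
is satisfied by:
  {e: False, h: False}


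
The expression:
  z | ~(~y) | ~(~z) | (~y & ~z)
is always true.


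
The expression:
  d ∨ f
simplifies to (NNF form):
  d ∨ f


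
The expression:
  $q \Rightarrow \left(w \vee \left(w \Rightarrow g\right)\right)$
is always true.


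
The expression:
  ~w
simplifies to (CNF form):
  ~w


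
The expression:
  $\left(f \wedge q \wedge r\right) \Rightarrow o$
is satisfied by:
  {o: True, q: False, r: False, f: False}
  {f: False, q: False, o: False, r: False}
  {f: True, o: True, q: False, r: False}
  {f: True, q: False, o: False, r: False}
  {r: True, o: True, f: False, q: False}
  {r: True, f: False, q: False, o: False}
  {r: True, f: True, o: True, q: False}
  {r: True, f: True, q: False, o: False}
  {o: True, q: True, r: False, f: False}
  {q: True, r: False, o: False, f: False}
  {f: True, q: True, o: True, r: False}
  {f: True, q: True, r: False, o: False}
  {o: True, q: True, r: True, f: False}
  {q: True, r: True, f: False, o: False}
  {f: True, q: True, r: True, o: True}


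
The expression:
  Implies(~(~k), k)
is always true.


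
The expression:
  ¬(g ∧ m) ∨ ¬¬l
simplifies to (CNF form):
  l ∨ ¬g ∨ ¬m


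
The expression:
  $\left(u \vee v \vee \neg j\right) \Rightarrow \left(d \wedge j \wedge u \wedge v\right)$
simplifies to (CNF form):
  $j \wedge \left(d \vee \neg v\right) \wedge \left(u \vee \neg v\right) \wedge \left(v \vee \neg u\right)$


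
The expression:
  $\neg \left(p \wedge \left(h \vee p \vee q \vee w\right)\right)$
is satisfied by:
  {p: False}


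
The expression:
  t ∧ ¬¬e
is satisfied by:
  {t: True, e: True}


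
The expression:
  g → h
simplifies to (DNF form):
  h ∨ ¬g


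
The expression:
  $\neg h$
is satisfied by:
  {h: False}


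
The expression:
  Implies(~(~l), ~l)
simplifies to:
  ~l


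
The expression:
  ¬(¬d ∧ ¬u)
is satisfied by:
  {d: True, u: True}
  {d: True, u: False}
  {u: True, d: False}


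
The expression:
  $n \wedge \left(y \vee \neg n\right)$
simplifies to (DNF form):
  $n \wedge y$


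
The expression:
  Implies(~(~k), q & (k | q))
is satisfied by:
  {q: True, k: False}
  {k: False, q: False}
  {k: True, q: True}


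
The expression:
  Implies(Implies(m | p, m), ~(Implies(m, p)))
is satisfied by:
  {m: True, p: False}
  {p: True, m: False}


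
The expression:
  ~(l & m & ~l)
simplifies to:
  True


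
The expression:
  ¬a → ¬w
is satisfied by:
  {a: True, w: False}
  {w: False, a: False}
  {w: True, a: True}


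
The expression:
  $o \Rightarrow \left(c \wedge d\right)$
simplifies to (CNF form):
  $\left(c \vee \neg o\right) \wedge \left(d \vee \neg o\right)$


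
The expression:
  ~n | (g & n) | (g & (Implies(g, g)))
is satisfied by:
  {g: True, n: False}
  {n: False, g: False}
  {n: True, g: True}


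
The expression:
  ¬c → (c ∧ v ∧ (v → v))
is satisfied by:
  {c: True}


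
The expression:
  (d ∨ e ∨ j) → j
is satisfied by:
  {j: True, d: False, e: False}
  {e: True, j: True, d: False}
  {j: True, d: True, e: False}
  {e: True, j: True, d: True}
  {e: False, d: False, j: False}


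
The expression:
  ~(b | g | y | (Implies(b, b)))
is never true.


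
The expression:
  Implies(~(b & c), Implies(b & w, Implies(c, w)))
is always true.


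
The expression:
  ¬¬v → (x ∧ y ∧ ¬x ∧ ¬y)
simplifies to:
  ¬v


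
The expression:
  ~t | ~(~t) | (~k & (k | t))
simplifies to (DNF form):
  True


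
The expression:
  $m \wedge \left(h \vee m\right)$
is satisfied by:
  {m: True}


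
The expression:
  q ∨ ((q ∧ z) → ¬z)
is always true.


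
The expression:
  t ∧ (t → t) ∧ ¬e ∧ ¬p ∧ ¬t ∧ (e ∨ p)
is never true.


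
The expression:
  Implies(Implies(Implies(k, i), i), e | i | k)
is always true.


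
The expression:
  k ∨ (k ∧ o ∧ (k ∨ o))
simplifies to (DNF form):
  k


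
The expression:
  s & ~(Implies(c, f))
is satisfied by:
  {c: True, s: True, f: False}


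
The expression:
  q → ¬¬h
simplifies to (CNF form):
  h ∨ ¬q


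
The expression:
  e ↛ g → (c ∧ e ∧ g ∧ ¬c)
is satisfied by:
  {g: True, e: False}
  {e: False, g: False}
  {e: True, g: True}


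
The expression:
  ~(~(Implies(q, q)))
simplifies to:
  True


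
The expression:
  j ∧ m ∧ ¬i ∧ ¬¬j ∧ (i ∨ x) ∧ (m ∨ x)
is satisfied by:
  {m: True, j: True, x: True, i: False}


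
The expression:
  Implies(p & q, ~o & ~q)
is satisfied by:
  {p: False, q: False}
  {q: True, p: False}
  {p: True, q: False}


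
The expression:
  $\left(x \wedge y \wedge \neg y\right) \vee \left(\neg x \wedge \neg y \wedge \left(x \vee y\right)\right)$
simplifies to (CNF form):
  $\text{False}$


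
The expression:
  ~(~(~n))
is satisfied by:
  {n: False}


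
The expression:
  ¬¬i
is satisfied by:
  {i: True}


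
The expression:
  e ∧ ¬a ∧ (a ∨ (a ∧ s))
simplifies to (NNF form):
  False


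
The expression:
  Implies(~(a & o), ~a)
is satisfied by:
  {o: True, a: False}
  {a: False, o: False}
  {a: True, o: True}


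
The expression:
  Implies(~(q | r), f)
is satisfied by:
  {r: True, q: True, f: True}
  {r: True, q: True, f: False}
  {r: True, f: True, q: False}
  {r: True, f: False, q: False}
  {q: True, f: True, r: False}
  {q: True, f: False, r: False}
  {f: True, q: False, r: False}


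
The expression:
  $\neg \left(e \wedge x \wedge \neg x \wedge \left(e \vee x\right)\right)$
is always true.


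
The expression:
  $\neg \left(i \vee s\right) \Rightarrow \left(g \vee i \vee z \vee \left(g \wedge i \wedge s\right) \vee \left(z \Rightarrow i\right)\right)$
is always true.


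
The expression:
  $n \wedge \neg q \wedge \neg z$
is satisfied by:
  {n: True, q: False, z: False}


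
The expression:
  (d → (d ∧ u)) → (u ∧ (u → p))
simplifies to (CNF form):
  (d ∨ p) ∧ (d ∨ u) ∧ (p ∨ ¬u) ∧ (u ∨ ¬u)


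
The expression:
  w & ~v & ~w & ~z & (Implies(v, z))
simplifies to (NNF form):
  False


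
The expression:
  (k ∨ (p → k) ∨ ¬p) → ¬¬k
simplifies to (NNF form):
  k ∨ p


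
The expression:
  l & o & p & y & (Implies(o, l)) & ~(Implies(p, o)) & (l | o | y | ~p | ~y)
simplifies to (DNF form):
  False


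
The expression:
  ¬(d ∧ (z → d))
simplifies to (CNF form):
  ¬d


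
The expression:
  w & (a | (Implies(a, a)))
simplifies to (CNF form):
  w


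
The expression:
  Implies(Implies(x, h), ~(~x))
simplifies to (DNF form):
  x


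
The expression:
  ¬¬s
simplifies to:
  s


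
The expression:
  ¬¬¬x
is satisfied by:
  {x: False}


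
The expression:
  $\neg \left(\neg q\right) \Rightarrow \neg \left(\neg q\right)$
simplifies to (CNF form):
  $\text{True}$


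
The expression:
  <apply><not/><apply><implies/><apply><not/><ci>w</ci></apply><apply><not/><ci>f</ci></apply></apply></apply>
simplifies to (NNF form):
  <apply><and/><ci>f</ci><apply><not/><ci>w</ci></apply></apply>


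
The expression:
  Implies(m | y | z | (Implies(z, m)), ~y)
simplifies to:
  ~y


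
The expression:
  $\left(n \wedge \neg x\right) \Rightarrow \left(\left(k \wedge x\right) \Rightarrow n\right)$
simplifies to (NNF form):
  $\text{True}$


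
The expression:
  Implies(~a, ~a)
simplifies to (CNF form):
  True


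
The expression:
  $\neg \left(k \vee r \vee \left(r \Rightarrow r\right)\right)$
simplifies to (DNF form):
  $\text{False}$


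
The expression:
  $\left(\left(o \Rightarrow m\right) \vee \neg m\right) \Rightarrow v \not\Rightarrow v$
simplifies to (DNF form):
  $\text{False}$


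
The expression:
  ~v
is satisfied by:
  {v: False}


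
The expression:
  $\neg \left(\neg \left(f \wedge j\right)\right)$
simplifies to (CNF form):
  $f \wedge j$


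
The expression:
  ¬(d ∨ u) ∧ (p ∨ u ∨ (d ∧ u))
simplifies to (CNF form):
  p ∧ ¬d ∧ ¬u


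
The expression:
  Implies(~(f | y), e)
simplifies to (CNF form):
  e | f | y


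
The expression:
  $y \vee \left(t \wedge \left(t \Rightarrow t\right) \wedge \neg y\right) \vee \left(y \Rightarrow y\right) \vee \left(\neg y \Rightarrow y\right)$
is always true.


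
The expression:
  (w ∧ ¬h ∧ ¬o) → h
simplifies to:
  h ∨ o ∨ ¬w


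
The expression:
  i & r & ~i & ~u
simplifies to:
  False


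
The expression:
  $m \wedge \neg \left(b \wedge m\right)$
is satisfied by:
  {m: True, b: False}


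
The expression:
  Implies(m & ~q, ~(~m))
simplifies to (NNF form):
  True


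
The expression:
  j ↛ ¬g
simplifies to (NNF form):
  g ∧ j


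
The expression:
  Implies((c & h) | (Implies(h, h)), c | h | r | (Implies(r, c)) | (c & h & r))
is always true.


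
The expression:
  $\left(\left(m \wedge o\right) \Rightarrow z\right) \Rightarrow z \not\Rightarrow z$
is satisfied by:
  {m: True, o: True, z: False}


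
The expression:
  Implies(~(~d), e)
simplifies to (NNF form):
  e | ~d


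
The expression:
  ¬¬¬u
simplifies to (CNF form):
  ¬u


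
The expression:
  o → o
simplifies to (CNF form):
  True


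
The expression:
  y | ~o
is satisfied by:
  {y: True, o: False}
  {o: False, y: False}
  {o: True, y: True}


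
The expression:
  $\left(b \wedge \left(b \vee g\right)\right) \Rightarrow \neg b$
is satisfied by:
  {b: False}


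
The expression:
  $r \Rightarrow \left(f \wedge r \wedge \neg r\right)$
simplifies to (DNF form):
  $\neg r$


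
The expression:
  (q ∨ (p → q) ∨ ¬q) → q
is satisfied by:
  {q: True}


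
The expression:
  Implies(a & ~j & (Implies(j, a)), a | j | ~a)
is always true.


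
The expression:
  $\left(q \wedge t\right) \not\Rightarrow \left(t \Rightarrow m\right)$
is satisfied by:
  {t: True, q: True, m: False}


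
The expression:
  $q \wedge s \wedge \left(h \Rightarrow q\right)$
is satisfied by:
  {s: True, q: True}


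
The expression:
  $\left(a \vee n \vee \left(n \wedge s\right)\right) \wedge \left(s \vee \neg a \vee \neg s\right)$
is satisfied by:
  {n: True, a: True}
  {n: True, a: False}
  {a: True, n: False}


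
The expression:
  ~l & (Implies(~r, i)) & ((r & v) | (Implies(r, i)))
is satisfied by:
  {r: True, i: True, v: True, l: False}
  {r: True, i: True, v: False, l: False}
  {i: True, v: True, r: False, l: False}
  {i: True, r: False, v: False, l: False}
  {r: True, v: True, i: False, l: False}


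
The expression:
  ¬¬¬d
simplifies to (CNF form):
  ¬d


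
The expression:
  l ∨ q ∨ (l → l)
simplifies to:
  True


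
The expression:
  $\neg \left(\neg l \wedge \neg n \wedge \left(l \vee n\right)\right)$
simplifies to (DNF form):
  $\text{True}$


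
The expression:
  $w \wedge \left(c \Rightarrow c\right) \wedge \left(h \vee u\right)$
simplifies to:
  $w \wedge \left(h \vee u\right)$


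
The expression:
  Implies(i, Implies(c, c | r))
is always true.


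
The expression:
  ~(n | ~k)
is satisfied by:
  {k: True, n: False}


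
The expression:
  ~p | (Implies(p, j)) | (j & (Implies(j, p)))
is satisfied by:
  {j: True, p: False}
  {p: False, j: False}
  {p: True, j: True}


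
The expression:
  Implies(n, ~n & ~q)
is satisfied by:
  {n: False}


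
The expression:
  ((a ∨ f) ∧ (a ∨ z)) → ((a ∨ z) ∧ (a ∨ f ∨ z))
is always true.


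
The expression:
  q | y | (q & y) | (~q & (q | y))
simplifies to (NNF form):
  q | y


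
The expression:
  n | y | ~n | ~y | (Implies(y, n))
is always true.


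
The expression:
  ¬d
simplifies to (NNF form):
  ¬d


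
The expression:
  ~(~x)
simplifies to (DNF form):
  x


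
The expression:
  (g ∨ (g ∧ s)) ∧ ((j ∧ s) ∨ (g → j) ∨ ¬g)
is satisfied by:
  {j: True, g: True}


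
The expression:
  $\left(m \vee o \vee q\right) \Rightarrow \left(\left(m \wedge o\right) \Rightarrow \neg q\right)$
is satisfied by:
  {o: False, m: False, q: False}
  {q: True, o: False, m: False}
  {m: True, o: False, q: False}
  {q: True, m: True, o: False}
  {o: True, q: False, m: False}
  {q: True, o: True, m: False}
  {m: True, o: True, q: False}


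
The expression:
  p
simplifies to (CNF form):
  p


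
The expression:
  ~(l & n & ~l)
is always true.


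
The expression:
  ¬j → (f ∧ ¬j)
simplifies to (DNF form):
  f ∨ j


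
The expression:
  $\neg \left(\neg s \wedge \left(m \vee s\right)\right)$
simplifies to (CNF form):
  $s \vee \neg m$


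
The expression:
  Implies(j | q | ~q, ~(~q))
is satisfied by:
  {q: True}


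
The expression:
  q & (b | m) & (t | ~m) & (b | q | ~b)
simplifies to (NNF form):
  q & (b | m) & (t | ~m)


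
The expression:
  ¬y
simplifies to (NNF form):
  ¬y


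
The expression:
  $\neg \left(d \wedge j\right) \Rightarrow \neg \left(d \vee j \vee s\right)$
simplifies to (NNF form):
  $\left(d \vee \neg j\right) \wedge \left(d \vee \neg s\right) \wedge \left(j \vee \neg d\right)$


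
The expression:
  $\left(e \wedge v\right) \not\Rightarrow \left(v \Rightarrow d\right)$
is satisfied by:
  {e: True, v: True, d: False}


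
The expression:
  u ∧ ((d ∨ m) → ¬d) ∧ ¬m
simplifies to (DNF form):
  u ∧ ¬d ∧ ¬m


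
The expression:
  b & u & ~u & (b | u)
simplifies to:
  False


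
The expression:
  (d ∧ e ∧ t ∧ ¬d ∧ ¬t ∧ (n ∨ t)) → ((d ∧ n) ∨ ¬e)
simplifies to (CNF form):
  True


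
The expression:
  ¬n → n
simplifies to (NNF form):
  n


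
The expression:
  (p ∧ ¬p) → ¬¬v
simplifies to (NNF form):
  True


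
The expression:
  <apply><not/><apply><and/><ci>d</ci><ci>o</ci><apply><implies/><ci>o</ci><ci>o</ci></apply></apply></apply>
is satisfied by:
  {o: False, d: False}
  {d: True, o: False}
  {o: True, d: False}


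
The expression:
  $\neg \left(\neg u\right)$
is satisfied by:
  {u: True}


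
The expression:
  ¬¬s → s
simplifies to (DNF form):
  True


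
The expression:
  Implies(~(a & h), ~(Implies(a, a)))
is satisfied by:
  {a: True, h: True}


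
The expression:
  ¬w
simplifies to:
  ¬w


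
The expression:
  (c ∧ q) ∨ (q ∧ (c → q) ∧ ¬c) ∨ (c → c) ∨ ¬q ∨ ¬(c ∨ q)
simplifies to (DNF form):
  True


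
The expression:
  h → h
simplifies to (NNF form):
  True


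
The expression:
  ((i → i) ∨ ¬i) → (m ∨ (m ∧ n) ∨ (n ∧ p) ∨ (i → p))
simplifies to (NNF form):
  m ∨ p ∨ ¬i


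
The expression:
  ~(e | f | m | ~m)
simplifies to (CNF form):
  False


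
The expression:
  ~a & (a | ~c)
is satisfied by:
  {a: False, c: False}


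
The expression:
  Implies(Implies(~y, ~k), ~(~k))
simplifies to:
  k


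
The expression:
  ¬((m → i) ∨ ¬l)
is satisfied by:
  {m: True, l: True, i: False}


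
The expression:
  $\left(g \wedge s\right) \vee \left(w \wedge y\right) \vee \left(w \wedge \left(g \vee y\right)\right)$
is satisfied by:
  {g: True, w: True, s: True, y: True}
  {g: True, w: True, s: True, y: False}
  {g: True, w: True, y: True, s: False}
  {g: True, w: True, y: False, s: False}
  {g: True, s: True, y: True, w: False}
  {g: True, s: True, y: False, w: False}
  {w: True, y: True, s: True, g: False}
  {w: True, y: True, s: False, g: False}


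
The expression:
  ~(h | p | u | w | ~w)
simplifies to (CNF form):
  False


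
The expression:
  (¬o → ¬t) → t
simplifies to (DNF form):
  t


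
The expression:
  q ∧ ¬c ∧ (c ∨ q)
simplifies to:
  q ∧ ¬c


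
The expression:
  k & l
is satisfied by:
  {k: True, l: True}


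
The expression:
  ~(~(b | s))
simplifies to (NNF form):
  b | s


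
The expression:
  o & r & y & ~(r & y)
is never true.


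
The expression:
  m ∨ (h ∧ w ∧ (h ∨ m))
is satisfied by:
  {m: True, w: True, h: True}
  {m: True, w: True, h: False}
  {m: True, h: True, w: False}
  {m: True, h: False, w: False}
  {w: True, h: True, m: False}


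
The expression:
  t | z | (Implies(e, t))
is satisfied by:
  {t: True, z: True, e: False}
  {t: True, e: False, z: False}
  {z: True, e: False, t: False}
  {z: False, e: False, t: False}
  {t: True, z: True, e: True}
  {t: True, e: True, z: False}
  {z: True, e: True, t: False}


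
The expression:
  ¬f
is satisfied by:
  {f: False}


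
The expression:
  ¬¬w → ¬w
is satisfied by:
  {w: False}


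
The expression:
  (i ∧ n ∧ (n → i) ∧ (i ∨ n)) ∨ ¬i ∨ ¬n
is always true.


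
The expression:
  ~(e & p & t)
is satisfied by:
  {p: False, e: False, t: False}
  {t: True, p: False, e: False}
  {e: True, p: False, t: False}
  {t: True, e: True, p: False}
  {p: True, t: False, e: False}
  {t: True, p: True, e: False}
  {e: True, p: True, t: False}


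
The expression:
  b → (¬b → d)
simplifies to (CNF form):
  True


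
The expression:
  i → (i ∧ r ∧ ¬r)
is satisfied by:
  {i: False}


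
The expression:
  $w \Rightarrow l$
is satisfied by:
  {l: True, w: False}
  {w: False, l: False}
  {w: True, l: True}


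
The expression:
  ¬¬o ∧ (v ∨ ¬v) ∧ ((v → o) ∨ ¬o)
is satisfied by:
  {o: True}


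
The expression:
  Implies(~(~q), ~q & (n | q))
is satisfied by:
  {q: False}


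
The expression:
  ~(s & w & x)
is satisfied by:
  {s: False, x: False, w: False}
  {w: True, s: False, x: False}
  {x: True, s: False, w: False}
  {w: True, x: True, s: False}
  {s: True, w: False, x: False}
  {w: True, s: True, x: False}
  {x: True, s: True, w: False}


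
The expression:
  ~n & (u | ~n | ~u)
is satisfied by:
  {n: False}


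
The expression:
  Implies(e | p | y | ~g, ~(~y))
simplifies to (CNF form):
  (g | y) & (y | ~e) & (y | ~p)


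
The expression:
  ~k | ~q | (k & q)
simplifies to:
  True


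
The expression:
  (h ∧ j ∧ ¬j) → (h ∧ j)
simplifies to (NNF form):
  True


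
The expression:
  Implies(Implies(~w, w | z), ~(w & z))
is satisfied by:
  {w: False, z: False}
  {z: True, w: False}
  {w: True, z: False}


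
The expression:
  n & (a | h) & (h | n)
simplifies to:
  n & (a | h)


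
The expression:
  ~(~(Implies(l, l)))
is always true.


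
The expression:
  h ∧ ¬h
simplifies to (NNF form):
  False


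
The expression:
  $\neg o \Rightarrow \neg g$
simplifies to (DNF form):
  $o \vee \neg g$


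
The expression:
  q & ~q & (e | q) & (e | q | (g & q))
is never true.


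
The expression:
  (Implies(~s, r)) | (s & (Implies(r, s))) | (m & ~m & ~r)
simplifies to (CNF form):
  r | s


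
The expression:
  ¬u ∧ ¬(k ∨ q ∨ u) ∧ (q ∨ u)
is never true.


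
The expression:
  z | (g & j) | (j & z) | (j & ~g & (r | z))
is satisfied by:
  {z: True, j: True, r: True, g: True}
  {z: True, j: True, r: True, g: False}
  {z: True, j: True, g: True, r: False}
  {z: True, j: True, g: False, r: False}
  {z: True, r: True, g: True, j: False}
  {z: True, r: True, g: False, j: False}
  {z: True, r: False, g: True, j: False}
  {z: True, r: False, g: False, j: False}
  {j: True, r: True, g: True, z: False}
  {j: True, r: True, g: False, z: False}
  {j: True, g: True, r: False, z: False}


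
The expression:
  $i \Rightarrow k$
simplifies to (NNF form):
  $k \vee \neg i$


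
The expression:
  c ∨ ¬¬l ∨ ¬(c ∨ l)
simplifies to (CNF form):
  True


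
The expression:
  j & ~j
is never true.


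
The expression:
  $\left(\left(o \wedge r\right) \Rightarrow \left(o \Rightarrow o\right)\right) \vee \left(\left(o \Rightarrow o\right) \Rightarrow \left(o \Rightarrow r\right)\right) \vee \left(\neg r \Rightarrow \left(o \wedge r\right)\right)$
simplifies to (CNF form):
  $\text{True}$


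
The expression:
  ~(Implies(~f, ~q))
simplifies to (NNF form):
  q & ~f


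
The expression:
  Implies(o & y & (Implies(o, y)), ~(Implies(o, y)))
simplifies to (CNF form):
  ~o | ~y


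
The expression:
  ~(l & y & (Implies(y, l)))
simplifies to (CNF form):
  ~l | ~y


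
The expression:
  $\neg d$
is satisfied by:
  {d: False}


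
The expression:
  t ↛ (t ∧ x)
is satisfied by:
  {t: True, x: False}


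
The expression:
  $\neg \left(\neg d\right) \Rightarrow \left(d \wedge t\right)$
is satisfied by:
  {t: True, d: False}
  {d: False, t: False}
  {d: True, t: True}


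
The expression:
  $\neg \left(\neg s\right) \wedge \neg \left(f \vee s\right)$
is never true.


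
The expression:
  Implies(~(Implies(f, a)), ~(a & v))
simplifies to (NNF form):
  True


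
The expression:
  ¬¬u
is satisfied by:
  {u: True}


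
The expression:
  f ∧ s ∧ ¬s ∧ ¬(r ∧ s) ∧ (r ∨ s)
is never true.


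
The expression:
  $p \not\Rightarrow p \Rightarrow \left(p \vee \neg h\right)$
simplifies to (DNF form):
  $\text{True}$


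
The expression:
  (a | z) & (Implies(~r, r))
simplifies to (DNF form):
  (a & r) | (r & z)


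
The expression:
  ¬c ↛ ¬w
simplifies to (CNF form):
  w ∧ ¬c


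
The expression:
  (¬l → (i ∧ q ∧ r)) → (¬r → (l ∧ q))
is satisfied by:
  {r: True, q: True, l: False}
  {r: True, l: False, q: False}
  {q: True, l: False, r: False}
  {q: False, l: False, r: False}
  {r: True, q: True, l: True}
  {r: True, l: True, q: False}
  {q: True, l: True, r: False}


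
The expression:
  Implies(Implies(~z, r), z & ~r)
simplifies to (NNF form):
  ~r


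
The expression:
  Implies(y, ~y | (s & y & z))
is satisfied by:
  {z: True, s: True, y: False}
  {z: True, s: False, y: False}
  {s: True, z: False, y: False}
  {z: False, s: False, y: False}
  {y: True, z: True, s: True}


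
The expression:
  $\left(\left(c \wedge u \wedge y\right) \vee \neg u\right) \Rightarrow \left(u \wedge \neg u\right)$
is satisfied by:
  {u: True, c: False, y: False}
  {y: True, u: True, c: False}
  {c: True, u: True, y: False}


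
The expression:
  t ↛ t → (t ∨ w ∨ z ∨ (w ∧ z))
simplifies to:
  True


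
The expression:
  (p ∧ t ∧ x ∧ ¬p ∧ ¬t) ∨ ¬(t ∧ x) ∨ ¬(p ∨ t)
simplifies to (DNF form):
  ¬t ∨ ¬x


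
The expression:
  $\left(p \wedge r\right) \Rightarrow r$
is always true.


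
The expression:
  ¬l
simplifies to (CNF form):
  ¬l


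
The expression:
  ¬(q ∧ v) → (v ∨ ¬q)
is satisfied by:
  {v: True, q: False}
  {q: False, v: False}
  {q: True, v: True}


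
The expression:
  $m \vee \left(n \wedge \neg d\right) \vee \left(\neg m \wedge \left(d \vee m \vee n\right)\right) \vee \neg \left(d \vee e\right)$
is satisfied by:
  {n: True, d: True, m: True, e: False}
  {n: True, d: True, e: False, m: False}
  {n: True, m: True, e: False, d: False}
  {n: True, e: False, m: False, d: False}
  {d: True, m: True, e: False, n: False}
  {d: True, e: False, m: False, n: False}
  {m: True, d: False, e: False, n: False}
  {d: False, e: False, m: False, n: False}
  {d: True, n: True, e: True, m: True}
  {d: True, n: True, e: True, m: False}
  {n: True, e: True, m: True, d: False}
  {n: True, e: True, d: False, m: False}
  {m: True, e: True, d: True, n: False}
  {e: True, d: True, n: False, m: False}
  {e: True, m: True, n: False, d: False}


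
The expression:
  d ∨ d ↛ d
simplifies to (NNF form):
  d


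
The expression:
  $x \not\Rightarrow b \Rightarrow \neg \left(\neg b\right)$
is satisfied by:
  {b: True, x: False}
  {x: False, b: False}
  {x: True, b: True}


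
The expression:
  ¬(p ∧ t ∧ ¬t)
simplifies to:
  True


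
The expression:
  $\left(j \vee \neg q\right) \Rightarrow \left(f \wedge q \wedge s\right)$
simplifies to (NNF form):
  $q \wedge \left(f \vee \neg j\right) \wedge \left(s \vee \neg j\right)$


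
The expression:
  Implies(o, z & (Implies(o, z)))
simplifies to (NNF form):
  z | ~o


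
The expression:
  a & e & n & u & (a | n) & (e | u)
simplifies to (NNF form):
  a & e & n & u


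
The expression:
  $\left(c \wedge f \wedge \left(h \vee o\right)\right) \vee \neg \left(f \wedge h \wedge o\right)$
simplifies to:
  $c \vee \neg f \vee \neg h \vee \neg o$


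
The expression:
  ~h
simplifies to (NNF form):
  ~h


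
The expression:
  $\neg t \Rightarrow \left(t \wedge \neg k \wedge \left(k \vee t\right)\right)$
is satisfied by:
  {t: True}


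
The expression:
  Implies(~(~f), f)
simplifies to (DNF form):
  True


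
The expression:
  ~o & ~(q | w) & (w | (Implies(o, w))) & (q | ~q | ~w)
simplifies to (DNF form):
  ~o & ~q & ~w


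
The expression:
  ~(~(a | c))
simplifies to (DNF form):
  a | c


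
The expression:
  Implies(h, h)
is always true.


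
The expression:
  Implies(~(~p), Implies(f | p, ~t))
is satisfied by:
  {p: False, t: False}
  {t: True, p: False}
  {p: True, t: False}


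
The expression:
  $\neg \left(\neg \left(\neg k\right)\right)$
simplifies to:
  $\neg k$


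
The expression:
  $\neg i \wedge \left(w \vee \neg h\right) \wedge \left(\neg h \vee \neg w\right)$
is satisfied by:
  {i: False, h: False}


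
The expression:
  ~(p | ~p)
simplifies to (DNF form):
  False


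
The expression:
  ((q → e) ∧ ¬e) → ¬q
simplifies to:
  True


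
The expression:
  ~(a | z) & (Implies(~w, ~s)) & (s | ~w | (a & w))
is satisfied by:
  {z: False, s: False, a: False, w: False}
  {w: True, s: True, z: False, a: False}


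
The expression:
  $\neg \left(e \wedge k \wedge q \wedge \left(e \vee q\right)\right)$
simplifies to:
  $\neg e \vee \neg k \vee \neg q$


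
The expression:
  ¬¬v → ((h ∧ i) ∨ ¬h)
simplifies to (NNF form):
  i ∨ ¬h ∨ ¬v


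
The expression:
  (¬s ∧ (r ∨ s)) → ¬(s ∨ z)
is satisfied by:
  {s: True, z: False, r: False}
  {s: False, z: False, r: False}
  {r: True, s: True, z: False}
  {r: True, s: False, z: False}
  {z: True, s: True, r: False}
  {z: True, s: False, r: False}
  {z: True, r: True, s: True}


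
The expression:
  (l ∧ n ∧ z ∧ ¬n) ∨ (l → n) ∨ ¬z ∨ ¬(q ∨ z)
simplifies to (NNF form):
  n ∨ ¬l ∨ ¬z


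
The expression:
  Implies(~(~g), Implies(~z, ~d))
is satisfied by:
  {z: True, g: False, d: False}
  {g: False, d: False, z: False}
  {d: True, z: True, g: False}
  {d: True, g: False, z: False}
  {z: True, g: True, d: False}
  {g: True, z: False, d: False}
  {d: True, g: True, z: True}


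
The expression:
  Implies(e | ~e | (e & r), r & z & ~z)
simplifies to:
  False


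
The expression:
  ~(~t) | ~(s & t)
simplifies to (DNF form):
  True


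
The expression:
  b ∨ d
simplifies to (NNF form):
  b ∨ d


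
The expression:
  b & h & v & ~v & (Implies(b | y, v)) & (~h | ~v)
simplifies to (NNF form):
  False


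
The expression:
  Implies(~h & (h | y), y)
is always true.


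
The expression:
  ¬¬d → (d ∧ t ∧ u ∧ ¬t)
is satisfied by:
  {d: False}


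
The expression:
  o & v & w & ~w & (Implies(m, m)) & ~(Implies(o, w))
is never true.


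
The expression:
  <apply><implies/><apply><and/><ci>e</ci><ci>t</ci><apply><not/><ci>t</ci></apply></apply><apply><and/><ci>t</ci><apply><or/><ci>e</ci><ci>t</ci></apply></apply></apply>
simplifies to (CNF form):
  <true/>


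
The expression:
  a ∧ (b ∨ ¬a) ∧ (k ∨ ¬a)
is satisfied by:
  {a: True, b: True, k: True}


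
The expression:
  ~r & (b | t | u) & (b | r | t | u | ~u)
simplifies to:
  ~r & (b | t | u)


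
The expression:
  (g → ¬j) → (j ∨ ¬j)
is always true.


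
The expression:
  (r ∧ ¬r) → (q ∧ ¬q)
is always true.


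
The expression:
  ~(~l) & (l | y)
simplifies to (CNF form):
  l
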